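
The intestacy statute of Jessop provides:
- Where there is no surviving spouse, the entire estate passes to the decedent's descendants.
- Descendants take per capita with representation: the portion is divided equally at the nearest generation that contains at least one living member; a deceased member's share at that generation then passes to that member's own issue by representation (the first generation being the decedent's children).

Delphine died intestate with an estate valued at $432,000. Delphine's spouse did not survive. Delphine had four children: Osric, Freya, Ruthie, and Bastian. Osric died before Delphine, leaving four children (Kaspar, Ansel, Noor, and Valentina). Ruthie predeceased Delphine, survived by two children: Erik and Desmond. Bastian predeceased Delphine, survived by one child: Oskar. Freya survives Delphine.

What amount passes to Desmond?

Desmond receives $54,000.

The entire $432,000 passes to the descendants.
That amount ($432,000) is divided into 4 shares of $108,000: Freya takes $108,000; Osric's $108,000 share passes to Osric's issue; Ruthie's $108,000 share passes to Ruthie's issue; Bastian's $108,000 share passes to Bastian's issue.
Osric's share ($108,000) is divided into 4 shares of $27,000: Kaspar, Ansel, Noor, and Valentina each take $27,000.
Ruthie's share ($108,000) is divided into 2 shares of $54,000: Erik and Desmond each take $54,000.
Bastian's share ($108,000) passes entirely to Oskar.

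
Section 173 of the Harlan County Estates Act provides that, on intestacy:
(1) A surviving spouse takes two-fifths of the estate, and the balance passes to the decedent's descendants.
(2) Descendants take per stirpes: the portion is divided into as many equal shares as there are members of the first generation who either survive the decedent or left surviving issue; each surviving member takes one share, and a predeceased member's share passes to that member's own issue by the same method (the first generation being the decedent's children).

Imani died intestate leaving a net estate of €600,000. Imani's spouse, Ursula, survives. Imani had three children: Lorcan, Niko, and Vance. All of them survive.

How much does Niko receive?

Ursula takes two-fifths of €600,000 = €240,000. The remaining €360,000 passes to the descendants.
The descendants' portion (€360,000) is divided into 3 shares of €120,000: Lorcan, Niko, and Vance each take €120,000.

Niko receives €120,000.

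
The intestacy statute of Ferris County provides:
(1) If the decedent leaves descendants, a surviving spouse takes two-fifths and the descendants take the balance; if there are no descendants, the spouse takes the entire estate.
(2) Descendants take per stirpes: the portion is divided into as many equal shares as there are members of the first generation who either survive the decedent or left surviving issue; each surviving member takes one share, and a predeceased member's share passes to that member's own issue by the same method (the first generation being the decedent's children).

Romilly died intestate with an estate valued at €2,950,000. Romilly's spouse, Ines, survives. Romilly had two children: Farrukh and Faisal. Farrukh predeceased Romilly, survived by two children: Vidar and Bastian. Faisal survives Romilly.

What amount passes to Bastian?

Ines takes two-fifths of €2,950,000 = €1,180,000. The remaining €1,770,000 passes to the descendants.
The descendants' portion (€1,770,000) is divided into 2 shares of €885,000: Faisal takes €885,000; Farrukh's €885,000 share passes to Farrukh's issue.
Farrukh's share (€885,000) is divided into 2 shares of €442,500: Vidar and Bastian each take €442,500.

Bastian receives €442,500.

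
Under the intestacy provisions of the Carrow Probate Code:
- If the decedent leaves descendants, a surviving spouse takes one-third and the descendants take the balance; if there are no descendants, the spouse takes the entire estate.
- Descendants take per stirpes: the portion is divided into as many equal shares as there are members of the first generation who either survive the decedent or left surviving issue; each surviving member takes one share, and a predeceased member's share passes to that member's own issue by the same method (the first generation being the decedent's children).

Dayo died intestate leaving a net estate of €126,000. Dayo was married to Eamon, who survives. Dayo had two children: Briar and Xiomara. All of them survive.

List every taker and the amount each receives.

Eamon: €42,000; Briar: €42,000; Xiomara: €42,000

Eamon takes one-third of €126,000 = €42,000. The remaining €84,000 passes to the descendants.
The descendants' portion (€84,000) is divided into 2 shares of €42,000: Briar and Xiomara each take €42,000.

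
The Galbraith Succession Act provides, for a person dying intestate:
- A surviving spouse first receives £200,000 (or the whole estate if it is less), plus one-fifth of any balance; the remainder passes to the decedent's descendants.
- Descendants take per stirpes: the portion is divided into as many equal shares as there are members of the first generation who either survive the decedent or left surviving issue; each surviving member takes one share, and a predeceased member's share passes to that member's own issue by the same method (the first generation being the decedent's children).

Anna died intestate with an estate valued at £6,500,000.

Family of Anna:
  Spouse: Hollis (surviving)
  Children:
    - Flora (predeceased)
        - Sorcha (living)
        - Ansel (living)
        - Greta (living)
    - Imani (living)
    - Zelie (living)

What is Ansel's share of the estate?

Hollis first takes £200,000, leaving a balance of £6,300,000. Hollis then takes one-fifth of the balance (£1,260,000), for a total of £1,460,000. The remaining £5,040,000 passes to the descendants.
The descendants' portion (£5,040,000) is divided into 3 shares of £1,680,000: Imani and Zelie each take £1,680,000; Flora's £1,680,000 share passes to Flora's issue.
Flora's share (£1,680,000) is divided into 3 shares of £560,000: Sorcha, Ansel, and Greta each take £560,000.

Ansel receives £560,000.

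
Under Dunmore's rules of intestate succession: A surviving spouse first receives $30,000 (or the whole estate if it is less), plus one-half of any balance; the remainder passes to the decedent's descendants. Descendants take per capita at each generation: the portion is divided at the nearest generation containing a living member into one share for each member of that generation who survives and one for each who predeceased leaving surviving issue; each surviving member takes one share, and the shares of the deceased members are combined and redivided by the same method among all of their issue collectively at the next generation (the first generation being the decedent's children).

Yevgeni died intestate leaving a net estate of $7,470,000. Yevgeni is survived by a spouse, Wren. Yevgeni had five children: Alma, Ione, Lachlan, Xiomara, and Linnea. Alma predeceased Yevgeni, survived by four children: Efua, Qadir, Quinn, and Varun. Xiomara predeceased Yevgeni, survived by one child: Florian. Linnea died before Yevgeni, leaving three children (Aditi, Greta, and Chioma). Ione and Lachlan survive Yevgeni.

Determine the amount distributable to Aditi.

Aditi receives $279,000.

Wren first takes $30,000, leaving a balance of $7,440,000. Wren then takes one-half of the balance ($3,720,000), for a total of $3,750,000. The remaining $3,720,000 passes to the descendants.
The descendants' portion ($3,720,000) is divided at the children's generation into 5 shares of $744,000. Ione and Lachlan each take $744,000. The 3 shares of the deceased (Alma, Xiomara, and Linnea) are combined into a pool of $2,232,000.
That pool ($2,232,000) is divided at the grandchildren's generation equally among Efua, Qadir, Quinn, Varun, Florian, Aditi, Greta, and Chioma: $279,000 each.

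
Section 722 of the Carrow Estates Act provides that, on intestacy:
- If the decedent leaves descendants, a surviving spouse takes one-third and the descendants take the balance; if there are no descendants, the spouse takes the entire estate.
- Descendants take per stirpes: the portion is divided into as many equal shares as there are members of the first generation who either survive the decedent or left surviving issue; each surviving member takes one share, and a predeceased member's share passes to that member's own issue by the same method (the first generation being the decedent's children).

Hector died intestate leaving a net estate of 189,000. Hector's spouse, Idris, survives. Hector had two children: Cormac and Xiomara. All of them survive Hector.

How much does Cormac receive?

Idris takes one-third of 189,000 = 63,000. The remaining 126,000 passes to the descendants.
The descendants' portion (126,000) is divided into 2 shares of 63,000: Cormac and Xiomara each take 63,000.

Cormac receives 63,000.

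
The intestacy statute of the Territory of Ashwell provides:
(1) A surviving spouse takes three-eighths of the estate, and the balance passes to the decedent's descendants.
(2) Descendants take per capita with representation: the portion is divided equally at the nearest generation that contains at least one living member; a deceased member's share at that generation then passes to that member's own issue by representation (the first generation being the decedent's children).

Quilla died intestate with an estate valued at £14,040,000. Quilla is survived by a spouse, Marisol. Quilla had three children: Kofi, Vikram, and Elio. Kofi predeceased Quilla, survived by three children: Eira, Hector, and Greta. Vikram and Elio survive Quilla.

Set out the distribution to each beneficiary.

Marisol takes three-eighths of £14,040,000 = £5,265,000. The remaining £8,775,000 passes to the descendants.
The descendants' portion (£8,775,000) is divided into 3 shares of £2,925,000: Vikram and Elio each take £2,925,000; Kofi's £2,925,000 share passes to Kofi's issue.
Kofi's share (£2,925,000) is divided into 3 shares of £975,000: Eira, Hector, and Greta each take £975,000.

Marisol: £5,265,000; Eira: £975,000; Hector: £975,000; Greta: £975,000; Vikram: £2,925,000; Elio: £2,925,000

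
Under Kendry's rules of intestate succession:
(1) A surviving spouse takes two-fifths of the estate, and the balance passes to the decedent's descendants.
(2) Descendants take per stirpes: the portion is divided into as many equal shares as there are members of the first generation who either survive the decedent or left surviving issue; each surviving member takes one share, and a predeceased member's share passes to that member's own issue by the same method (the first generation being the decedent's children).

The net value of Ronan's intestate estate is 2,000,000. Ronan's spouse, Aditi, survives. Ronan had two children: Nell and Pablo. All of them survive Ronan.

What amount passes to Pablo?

Aditi takes two-fifths of 2,000,000 = 800,000. The remaining 1,200,000 passes to the descendants.
The descendants' portion (1,200,000) is divided into 2 shares of 600,000: Nell and Pablo each take 600,000.

Pablo receives 600,000.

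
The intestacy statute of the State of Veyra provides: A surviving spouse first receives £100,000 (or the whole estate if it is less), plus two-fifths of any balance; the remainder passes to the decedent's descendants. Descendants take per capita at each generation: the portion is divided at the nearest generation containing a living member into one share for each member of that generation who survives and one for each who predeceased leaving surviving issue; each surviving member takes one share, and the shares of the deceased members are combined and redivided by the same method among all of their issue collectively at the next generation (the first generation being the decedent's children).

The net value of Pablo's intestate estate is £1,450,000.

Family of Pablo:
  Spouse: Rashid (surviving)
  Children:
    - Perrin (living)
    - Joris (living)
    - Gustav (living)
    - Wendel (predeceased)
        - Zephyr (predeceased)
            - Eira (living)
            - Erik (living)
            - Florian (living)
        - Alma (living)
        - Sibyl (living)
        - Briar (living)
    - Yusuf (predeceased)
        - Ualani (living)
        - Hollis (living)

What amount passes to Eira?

Rashid first takes £100,000, leaving a balance of £1,350,000. Rashid then takes two-fifths of the balance (£540,000), for a total of £640,000. The remaining £810,000 passes to the descendants.
The descendants' portion (£810,000) is divided at the children's generation into 5 shares of £162,000. Perrin, Joris, and Gustav each take £162,000. The 2 shares of the deceased (Wendel and Yusuf) are combined into a pool of £324,000.
That pool (£324,000) is divided at the grandchildren's generation into 6 shares of £54,000. Alma, Sibyl, Briar, Ualani, and Hollis each take £54,000. The remaining share for the deceased Zephyr (£54,000) is carried to the next generation.
That pool (£54,000) is divided at the great-grandchildren's generation equally among Eira, Erik, and Florian: £18,000 each.

Eira receives £18,000.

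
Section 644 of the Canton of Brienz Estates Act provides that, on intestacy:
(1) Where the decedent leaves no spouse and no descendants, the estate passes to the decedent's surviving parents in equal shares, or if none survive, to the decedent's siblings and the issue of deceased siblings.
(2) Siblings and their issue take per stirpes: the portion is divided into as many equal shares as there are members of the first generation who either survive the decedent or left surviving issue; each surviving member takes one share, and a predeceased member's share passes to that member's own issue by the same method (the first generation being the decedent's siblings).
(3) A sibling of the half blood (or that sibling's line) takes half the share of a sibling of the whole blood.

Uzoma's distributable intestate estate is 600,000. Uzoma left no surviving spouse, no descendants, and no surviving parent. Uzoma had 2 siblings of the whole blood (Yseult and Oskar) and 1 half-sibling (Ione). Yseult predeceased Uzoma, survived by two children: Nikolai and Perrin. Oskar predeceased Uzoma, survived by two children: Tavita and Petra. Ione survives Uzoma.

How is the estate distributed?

The entire 600,000 passes to the siblings and their issue.
Counting each half-blood sibling's line as half a unit, there are 5/2 units in 600,000, so one unit is 240,000. Whole-blood lines (Yseult and Oskar) take 240,000 each; half-blood lines (Ione) take 120,000 each.
Yseult's share (240,000) is divided into 2 shares of 120,000: Nikolai and Perrin each take 120,000.
Oskar's share (240,000) is divided into 2 shares of 120,000: Tavita and Petra each take 120,000.

Nikolai: 120,000; Perrin: 120,000; Ione: 120,000; Tavita: 120,000; Petra: 120,000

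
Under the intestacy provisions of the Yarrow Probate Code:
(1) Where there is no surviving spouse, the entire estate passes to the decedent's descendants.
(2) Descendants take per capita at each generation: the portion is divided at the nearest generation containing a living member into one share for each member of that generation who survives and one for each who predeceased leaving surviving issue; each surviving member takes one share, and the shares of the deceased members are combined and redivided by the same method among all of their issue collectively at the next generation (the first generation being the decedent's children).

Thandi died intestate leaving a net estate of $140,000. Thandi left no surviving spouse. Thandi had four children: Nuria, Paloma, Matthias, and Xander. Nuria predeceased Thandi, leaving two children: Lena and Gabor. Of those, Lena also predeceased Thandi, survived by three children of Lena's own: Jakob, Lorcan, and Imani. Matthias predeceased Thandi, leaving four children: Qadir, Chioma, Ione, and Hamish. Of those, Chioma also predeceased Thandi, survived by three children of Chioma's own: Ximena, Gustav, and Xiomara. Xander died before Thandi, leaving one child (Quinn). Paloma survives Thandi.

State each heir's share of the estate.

Jakob: $5,000; Lorcan: $5,000; Imani: $5,000; Gabor: $15,000; Paloma: $35,000; Qadir: $15,000; Ximena: $5,000; Gustav: $5,000; Xiomara: $5,000; Ione: $15,000; Hamish: $15,000; Quinn: $15,000

The entire $140,000 passes to the descendants.
That amount ($140,000) is divided at the children's generation into 4 shares of $35,000. Paloma takes $35,000. The 3 shares of the deceased (Nuria, Matthias, and Xander) are combined into a pool of $105,000.
That pool ($105,000) is divided at the grandchildren's generation into 7 shares of $15,000. Gabor, Qadir, Ione, Hamish, and Quinn each take $15,000. The 2 shares of the deceased (Lena and Chioma) are combined into a pool of $30,000.
That pool ($30,000) is divided at the great-grandchildren's generation equally among Jakob, Lorcan, Imani, Ximena, Gustav, and Xiomara: $5,000 each.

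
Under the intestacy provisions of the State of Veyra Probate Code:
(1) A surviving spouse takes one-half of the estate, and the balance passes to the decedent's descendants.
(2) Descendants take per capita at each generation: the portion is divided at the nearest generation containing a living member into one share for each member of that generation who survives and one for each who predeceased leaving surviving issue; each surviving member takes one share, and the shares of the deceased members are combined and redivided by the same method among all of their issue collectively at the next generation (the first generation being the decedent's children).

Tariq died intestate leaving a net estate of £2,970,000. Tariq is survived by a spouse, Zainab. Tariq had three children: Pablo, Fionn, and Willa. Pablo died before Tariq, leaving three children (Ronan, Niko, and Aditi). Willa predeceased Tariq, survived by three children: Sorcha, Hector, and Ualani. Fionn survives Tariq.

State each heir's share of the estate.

Zainab: £1,485,000; Ronan: £165,000; Niko: £165,000; Aditi: £165,000; Fionn: £495,000; Sorcha: £165,000; Hector: £165,000; Ualani: £165,000

Zainab takes one-half of £2,970,000 = £1,485,000. The remaining £1,485,000 passes to the descendants.
The descendants' portion (£1,485,000) is divided at the children's generation into 3 shares of £495,000. Fionn takes £495,000. The 2 shares of the deceased (Pablo and Willa) are combined into a pool of £990,000.
That pool (£990,000) is divided at the grandchildren's generation equally among Ronan, Niko, Aditi, Sorcha, Hector, and Ualani: £165,000 each.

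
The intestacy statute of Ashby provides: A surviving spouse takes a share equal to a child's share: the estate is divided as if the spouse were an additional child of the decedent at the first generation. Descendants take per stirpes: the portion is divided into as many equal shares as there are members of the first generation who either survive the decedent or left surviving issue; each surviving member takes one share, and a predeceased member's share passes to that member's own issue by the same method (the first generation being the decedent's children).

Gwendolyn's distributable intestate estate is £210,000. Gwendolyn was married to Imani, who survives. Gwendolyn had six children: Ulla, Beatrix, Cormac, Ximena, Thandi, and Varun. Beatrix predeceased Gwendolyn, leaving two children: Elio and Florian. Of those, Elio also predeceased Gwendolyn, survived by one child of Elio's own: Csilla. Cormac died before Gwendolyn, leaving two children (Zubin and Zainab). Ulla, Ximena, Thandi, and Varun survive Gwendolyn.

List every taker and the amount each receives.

The spouse counts as an additional share at the children's level, so there are 7 primary shares of £30,000. Imani takes one such share (£30,000).
The children's combined portion (£180,000) is divided into 6 shares of £30,000: Ulla, Ximena, Thandi, and Varun each take £30,000; Beatrix's £30,000 share passes to Beatrix's issue; Cormac's £30,000 share passes to Cormac's issue.
Beatrix's share (£30,000) is divided into 2 shares of £15,000: Florian takes £15,000; Elio's £15,000 share passes to Elio's issue.
Elio's share (£15,000) passes entirely to Csilla.
Cormac's share (£30,000) is divided into 2 shares of £15,000: Zubin and Zainab each take £15,000.

Imani: £30,000; Ulla: £30,000; Csilla: £15,000; Florian: £15,000; Zubin: £15,000; Zainab: £15,000; Ximena: £30,000; Thandi: £30,000; Varun: £30,000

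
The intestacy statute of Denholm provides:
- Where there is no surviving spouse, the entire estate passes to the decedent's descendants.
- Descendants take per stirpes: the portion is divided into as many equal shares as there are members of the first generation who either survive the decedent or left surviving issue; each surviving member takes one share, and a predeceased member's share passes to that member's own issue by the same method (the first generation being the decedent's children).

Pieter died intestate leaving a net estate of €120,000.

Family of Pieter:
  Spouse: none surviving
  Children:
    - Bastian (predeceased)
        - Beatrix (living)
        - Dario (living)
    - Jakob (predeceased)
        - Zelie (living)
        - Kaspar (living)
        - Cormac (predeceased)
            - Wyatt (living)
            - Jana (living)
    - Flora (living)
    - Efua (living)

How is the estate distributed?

The entire €120,000 passes to the descendants.
That amount (€120,000) is divided into 4 shares of €30,000: Flora and Efua each take €30,000; Bastian's €30,000 share passes to Bastian's issue; Jakob's €30,000 share passes to Jakob's issue.
Bastian's share (€30,000) is divided into 2 shares of €15,000: Beatrix and Dario each take €15,000.
Jakob's share (€30,000) is divided into 3 shares of €10,000: Zelie and Kaspar each take €10,000; Cormac's €10,000 share passes to Cormac's issue.
Cormac's share (€10,000) is divided into 2 shares of €5,000: Wyatt and Jana each take €5,000.

Beatrix: €15,000; Dario: €15,000; Zelie: €10,000; Kaspar: €10,000; Wyatt: €5,000; Jana: €5,000; Flora: €30,000; Efua: €30,000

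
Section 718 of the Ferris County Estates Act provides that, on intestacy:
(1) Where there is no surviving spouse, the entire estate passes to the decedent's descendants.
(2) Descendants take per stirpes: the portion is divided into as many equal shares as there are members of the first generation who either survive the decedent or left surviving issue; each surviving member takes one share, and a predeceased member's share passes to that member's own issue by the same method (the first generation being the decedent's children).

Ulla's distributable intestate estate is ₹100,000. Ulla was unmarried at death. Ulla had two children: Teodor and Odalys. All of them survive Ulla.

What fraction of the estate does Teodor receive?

The entire ₹100,000 passes to the descendants.
That amount (₹100,000) is divided into 2 shares of ₹50,000: Teodor and Odalys each take ₹50,000.

Teodor receives 1/2 of the estate.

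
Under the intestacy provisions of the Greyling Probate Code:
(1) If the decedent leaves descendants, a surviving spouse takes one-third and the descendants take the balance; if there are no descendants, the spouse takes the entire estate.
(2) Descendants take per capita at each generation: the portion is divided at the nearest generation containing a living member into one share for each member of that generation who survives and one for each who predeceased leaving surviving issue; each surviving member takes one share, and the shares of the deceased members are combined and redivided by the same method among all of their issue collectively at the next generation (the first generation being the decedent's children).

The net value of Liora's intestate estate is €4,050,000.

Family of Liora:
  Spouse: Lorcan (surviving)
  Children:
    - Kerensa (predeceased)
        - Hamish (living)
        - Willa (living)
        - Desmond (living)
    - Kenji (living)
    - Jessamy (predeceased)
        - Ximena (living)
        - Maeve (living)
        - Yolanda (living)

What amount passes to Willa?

Lorcan takes one-third of €4,050,000 = €1,350,000. The remaining €2,700,000 passes to the descendants.
The descendants' portion (€2,700,000) is divided at the children's generation into 3 shares of €900,000. Kenji takes €900,000. The 2 shares of the deceased (Kerensa and Jessamy) are combined into a pool of €1,800,000.
That pool (€1,800,000) is divided at the grandchildren's generation equally among Hamish, Willa, Desmond, Ximena, Maeve, and Yolanda: €300,000 each.

Willa receives €300,000.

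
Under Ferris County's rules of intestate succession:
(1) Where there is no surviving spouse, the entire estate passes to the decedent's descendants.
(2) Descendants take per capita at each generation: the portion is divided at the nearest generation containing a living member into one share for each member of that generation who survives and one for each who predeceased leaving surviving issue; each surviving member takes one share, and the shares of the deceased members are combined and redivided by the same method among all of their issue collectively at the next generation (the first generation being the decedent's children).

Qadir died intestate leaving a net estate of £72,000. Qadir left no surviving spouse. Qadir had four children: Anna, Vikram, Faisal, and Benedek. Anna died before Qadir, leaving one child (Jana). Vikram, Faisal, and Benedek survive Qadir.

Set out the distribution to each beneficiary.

The entire £72,000 passes to the descendants.
That amount (£72,000) is divided at the children's generation into 4 shares of £18,000. Vikram, Faisal, and Benedek each take £18,000. The remaining share for the deceased Anna (£18,000) is carried to the next generation.
That pool (£18,000) passes entirely to Jana, the sole taker at the grandchildren's generation.

Jana: £18,000; Vikram: £18,000; Faisal: £18,000; Benedek: £18,000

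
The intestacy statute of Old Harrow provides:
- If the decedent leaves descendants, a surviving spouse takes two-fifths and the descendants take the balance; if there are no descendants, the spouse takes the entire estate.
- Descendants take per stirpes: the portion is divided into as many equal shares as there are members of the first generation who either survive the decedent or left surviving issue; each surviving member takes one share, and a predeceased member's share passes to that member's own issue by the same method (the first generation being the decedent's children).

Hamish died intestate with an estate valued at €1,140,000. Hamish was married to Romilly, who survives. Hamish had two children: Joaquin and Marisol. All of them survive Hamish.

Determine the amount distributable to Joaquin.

Romilly takes two-fifths of €1,140,000 = €456,000. The remaining €684,000 passes to the descendants.
The descendants' portion (€684,000) is divided into 2 shares of €342,000: Joaquin and Marisol each take €342,000.

Joaquin receives €342,000.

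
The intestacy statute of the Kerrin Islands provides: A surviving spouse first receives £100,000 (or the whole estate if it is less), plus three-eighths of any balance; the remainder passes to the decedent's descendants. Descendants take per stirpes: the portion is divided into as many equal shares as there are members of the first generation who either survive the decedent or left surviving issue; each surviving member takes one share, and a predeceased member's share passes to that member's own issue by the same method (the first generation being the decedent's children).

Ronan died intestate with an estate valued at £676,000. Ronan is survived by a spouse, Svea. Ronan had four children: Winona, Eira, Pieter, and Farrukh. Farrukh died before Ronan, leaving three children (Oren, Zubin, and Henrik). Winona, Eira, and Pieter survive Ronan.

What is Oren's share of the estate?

Svea first takes £100,000, leaving a balance of £576,000. Svea then takes three-eighths of the balance (£216,000), for a total of £316,000. The remaining £360,000 passes to the descendants.
The descendants' portion (£360,000) is divided into 4 shares of £90,000: Winona, Eira, and Pieter each take £90,000; Farrukh's £90,000 share passes to Farrukh's issue.
Farrukh's share (£90,000) is divided into 3 shares of £30,000: Oren, Zubin, and Henrik each take £30,000.

Oren receives £30,000.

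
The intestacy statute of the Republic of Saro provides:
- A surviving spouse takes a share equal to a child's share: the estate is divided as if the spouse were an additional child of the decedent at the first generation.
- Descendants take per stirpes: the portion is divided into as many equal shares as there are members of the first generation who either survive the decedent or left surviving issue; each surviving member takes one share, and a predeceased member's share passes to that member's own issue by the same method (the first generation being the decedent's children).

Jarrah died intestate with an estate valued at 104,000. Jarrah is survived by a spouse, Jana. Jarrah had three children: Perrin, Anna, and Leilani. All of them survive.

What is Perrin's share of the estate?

Perrin receives 26,000.

The spouse counts as an additional share at the children's level, so there are 4 primary shares of 26,000. Jana takes one such share (26,000).
The children's combined portion (78,000) is divided into 3 shares of 26,000: Perrin, Anna, and Leilani each take 26,000.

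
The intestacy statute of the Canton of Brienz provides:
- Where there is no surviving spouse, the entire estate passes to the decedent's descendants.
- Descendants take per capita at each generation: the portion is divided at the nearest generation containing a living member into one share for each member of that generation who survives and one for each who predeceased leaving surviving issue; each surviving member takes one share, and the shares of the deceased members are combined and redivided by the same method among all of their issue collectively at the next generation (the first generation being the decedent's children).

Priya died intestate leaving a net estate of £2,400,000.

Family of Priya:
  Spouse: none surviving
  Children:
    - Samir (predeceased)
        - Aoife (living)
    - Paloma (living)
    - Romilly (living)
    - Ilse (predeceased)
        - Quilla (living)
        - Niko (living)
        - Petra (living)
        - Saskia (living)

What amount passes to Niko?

Niko receives £240,000.

The entire £2,400,000 passes to the descendants.
That amount (£2,400,000) is divided at the children's generation into 4 shares of £600,000. Paloma and Romilly each take £600,000. The 2 shares of the deceased (Samir and Ilse) are combined into a pool of £1,200,000.
That pool (£1,200,000) is divided at the grandchildren's generation equally among Aoife, Quilla, Niko, Petra, and Saskia: £240,000 each.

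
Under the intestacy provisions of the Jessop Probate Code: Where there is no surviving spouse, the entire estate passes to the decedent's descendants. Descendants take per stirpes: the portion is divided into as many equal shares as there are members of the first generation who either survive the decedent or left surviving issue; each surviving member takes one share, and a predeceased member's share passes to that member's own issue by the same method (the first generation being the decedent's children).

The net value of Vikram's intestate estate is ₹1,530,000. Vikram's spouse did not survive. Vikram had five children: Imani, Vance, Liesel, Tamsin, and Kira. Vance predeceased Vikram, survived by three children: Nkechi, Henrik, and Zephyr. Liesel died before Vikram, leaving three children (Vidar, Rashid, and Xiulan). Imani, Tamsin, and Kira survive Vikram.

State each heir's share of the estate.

Imani: ₹306,000; Nkechi: ₹102,000; Henrik: ₹102,000; Zephyr: ₹102,000; Vidar: ₹102,000; Rashid: ₹102,000; Xiulan: ₹102,000; Tamsin: ₹306,000; Kira: ₹306,000

The entire ₹1,530,000 passes to the descendants.
That amount (₹1,530,000) is divided into 5 shares of ₹306,000: Imani, Tamsin, and Kira each take ₹306,000; Vance's ₹306,000 share passes to Vance's issue; Liesel's ₹306,000 share passes to Liesel's issue.
Vance's share (₹306,000) is divided into 3 shares of ₹102,000: Nkechi, Henrik, and Zephyr each take ₹102,000.
Liesel's share (₹306,000) is divided into 3 shares of ₹102,000: Vidar, Rashid, and Xiulan each take ₹102,000.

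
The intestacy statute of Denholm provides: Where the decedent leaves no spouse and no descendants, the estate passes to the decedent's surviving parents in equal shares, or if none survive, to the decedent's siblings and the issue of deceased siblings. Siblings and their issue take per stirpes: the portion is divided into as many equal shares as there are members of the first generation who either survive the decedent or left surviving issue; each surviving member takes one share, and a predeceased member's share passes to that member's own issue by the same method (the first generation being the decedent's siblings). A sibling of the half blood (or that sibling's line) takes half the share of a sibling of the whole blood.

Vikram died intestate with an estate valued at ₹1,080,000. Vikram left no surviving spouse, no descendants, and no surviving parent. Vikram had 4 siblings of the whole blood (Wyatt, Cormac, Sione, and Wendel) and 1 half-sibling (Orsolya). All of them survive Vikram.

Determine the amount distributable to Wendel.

The entire ₹1,080,000 passes to the siblings and their issue.
Counting each half-blood sibling's line as half a unit, there are 9/2 units in ₹1,080,000, so one unit is ₹240,000. Whole-blood lines (Wyatt, Cormac, Sione, and Wendel) take ₹240,000 each; half-blood lines (Orsolya) take ₹120,000 each.

Wendel receives ₹240,000.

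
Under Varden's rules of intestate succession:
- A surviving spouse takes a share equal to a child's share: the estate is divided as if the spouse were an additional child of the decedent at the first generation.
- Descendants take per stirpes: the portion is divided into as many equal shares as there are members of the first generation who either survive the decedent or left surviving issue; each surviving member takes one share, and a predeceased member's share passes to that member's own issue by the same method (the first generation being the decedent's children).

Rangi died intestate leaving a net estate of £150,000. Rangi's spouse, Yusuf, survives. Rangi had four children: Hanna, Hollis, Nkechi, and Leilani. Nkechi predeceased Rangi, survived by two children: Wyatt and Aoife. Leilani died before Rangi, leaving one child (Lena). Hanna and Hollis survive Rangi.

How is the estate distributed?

Yusuf: £30,000; Hanna: £30,000; Hollis: £30,000; Wyatt: £15,000; Aoife: £15,000; Lena: £30,000

The spouse counts as an additional share at the children's level, so there are 5 primary shares of £30,000. Yusuf takes one such share (£30,000).
The children's combined portion (£120,000) is divided into 4 shares of £30,000: Hanna and Hollis each take £30,000; Nkechi's £30,000 share passes to Nkechi's issue; Leilani's £30,000 share passes to Leilani's issue.
Nkechi's share (£30,000) is divided into 2 shares of £15,000: Wyatt and Aoife each take £15,000.
Leilani's share (£30,000) passes entirely to Lena.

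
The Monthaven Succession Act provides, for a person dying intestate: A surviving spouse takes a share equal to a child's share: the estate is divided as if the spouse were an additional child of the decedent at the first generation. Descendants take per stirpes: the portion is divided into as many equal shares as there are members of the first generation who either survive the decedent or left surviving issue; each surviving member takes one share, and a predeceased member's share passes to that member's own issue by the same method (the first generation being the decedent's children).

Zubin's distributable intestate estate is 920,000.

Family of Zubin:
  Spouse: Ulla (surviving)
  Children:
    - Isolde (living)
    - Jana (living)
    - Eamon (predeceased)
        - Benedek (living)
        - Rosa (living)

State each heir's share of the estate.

Ulla: 230,000; Isolde: 230,000; Jana: 230,000; Benedek: 115,000; Rosa: 115,000

The spouse counts as an additional share at the children's level, so there are 4 primary shares of 230,000. Ulla takes one such share (230,000).
The children's combined portion (690,000) is divided into 3 shares of 230,000: Isolde and Jana each take 230,000; Eamon's 230,000 share passes to Eamon's issue.
Eamon's share (230,000) is divided into 2 shares of 115,000: Benedek and Rosa each take 115,000.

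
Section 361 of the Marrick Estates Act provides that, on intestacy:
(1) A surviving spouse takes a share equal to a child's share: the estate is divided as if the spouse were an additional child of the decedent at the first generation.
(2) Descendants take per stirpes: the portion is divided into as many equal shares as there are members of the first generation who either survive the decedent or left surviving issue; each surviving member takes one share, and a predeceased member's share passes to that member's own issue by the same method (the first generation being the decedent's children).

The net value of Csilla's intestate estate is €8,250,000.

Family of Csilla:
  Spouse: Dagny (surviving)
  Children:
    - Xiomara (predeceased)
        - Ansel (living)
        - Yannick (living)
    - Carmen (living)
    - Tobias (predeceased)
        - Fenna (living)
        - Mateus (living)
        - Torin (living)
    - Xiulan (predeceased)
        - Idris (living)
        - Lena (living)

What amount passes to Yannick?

The spouse counts as an additional share at the children's level, so there are 5 primary shares of €1,650,000. Dagny takes one such share (€1,650,000).
The children's combined portion (€6,600,000) is divided into 4 shares of €1,650,000: Carmen takes €1,650,000; Xiomara's €1,650,000 share passes to Xiomara's issue; Tobias's €1,650,000 share passes to Tobias's issue; Xiulan's €1,650,000 share passes to Xiulan's issue.
Xiomara's share (€1,650,000) is divided into 2 shares of €825,000: Ansel and Yannick each take €825,000.
Tobias's share (€1,650,000) is divided into 3 shares of €550,000: Fenna, Mateus, and Torin each take €550,000.
Xiulan's share (€1,650,000) is divided into 2 shares of €825,000: Idris and Lena each take €825,000.

Yannick receives €825,000.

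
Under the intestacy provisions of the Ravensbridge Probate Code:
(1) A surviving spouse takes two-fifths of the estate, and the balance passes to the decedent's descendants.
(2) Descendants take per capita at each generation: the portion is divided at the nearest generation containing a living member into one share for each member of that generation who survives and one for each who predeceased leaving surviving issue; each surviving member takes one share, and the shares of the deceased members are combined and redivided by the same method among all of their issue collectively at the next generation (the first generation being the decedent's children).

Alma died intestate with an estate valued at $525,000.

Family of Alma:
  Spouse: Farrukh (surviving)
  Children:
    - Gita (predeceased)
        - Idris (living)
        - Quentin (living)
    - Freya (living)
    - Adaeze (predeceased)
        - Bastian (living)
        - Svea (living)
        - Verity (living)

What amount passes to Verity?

Verity receives $42,000.

Farrukh takes two-fifths of $525,000 = $210,000. The remaining $315,000 passes to the descendants.
The descendants' portion ($315,000) is divided at the children's generation into 3 shares of $105,000. Freya takes $105,000. The 2 shares of the deceased (Gita and Adaeze) are combined into a pool of $210,000.
That pool ($210,000) is divided at the grandchildren's generation equally among Idris, Quentin, Bastian, Svea, and Verity: $42,000 each.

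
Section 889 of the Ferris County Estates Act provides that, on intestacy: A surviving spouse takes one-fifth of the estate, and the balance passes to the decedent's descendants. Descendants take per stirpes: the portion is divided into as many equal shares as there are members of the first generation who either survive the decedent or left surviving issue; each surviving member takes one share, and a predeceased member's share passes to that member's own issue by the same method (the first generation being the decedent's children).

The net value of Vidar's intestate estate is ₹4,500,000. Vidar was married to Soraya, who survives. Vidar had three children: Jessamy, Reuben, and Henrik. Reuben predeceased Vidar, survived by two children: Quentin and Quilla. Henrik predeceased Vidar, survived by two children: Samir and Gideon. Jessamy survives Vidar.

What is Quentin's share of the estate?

Quentin receives ₹600,000.

Soraya takes one-fifth of ₹4,500,000 = ₹900,000. The remaining ₹3,600,000 passes to the descendants.
The descendants' portion (₹3,600,000) is divided into 3 shares of ₹1,200,000: Jessamy takes ₹1,200,000; Reuben's ₹1,200,000 share passes to Reuben's issue; Henrik's ₹1,200,000 share passes to Henrik's issue.
Reuben's share (₹1,200,000) is divided into 2 shares of ₹600,000: Quentin and Quilla each take ₹600,000.
Henrik's share (₹1,200,000) is divided into 2 shares of ₹600,000: Samir and Gideon each take ₹600,000.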